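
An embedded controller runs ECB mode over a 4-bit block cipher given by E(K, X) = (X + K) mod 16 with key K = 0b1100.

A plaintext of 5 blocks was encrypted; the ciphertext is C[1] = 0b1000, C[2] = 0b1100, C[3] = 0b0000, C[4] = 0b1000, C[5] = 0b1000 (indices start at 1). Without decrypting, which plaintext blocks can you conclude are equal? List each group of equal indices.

ECB encrypts each block independently with the same key, so equal ciphertext blocks imply equal plaintext blocks.
C[1] = C[4] = C[5] = 0b1000, so P[1] = P[4] = P[5].

P[1] = P[4] = P[5]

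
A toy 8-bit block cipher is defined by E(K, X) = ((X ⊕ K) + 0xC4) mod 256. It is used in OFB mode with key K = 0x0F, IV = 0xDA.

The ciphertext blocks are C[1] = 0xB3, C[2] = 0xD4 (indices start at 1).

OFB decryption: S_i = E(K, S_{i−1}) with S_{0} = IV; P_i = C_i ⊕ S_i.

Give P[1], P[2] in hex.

P[1] = 0x2A, P[2] = 0x8E

P[1]: S = E(K, 0xDA) = 0x99; 0xB3 ⊕ 0x99 = 0x2A.
P[2]: S = E(K, 0x99) = 0x5A; 0xD4 ⊕ 0x5A = 0x8E.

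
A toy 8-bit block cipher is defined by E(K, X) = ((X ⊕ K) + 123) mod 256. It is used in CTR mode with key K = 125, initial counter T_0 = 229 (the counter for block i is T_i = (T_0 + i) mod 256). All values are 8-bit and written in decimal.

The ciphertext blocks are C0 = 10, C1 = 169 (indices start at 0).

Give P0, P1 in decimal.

CTR decryption: S_i = E(K, T_i) where T_i is the counter for block i; P_i = C_i ⊕ S_i.
P0: T = 229, S = E(K, T) = 19; 10 ⊕ 19 = 25.
P1: T = 230, S = E(K, T) = 22; 169 ⊕ 22 = 191.

P0 = 25, P1 = 191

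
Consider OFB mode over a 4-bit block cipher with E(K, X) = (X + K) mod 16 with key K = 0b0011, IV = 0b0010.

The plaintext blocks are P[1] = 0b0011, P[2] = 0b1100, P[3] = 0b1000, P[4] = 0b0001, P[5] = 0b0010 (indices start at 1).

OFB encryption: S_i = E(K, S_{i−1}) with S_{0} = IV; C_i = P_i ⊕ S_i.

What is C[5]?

C[5] = 0b0011

C[1]: S = E(K, 0b0010) = 0b0101; 0b0011 ⊕ 0b0101 = 0b0110.
C[2]: S = E(K, 0b0101) = 0b1000; 0b1100 ⊕ 0b1000 = 0b0100.
C[3]: S = E(K, 0b1000) = 0b1011; 0b1000 ⊕ 0b1011 = 0b0011.
C[4]: S = E(K, 0b1011) = 0b1110; 0b0001 ⊕ 0b1110 = 0b1111.
C[5]: S = E(K, 0b1110) = 0b0001; 0b0010 ⊕ 0b0001 = 0b0011.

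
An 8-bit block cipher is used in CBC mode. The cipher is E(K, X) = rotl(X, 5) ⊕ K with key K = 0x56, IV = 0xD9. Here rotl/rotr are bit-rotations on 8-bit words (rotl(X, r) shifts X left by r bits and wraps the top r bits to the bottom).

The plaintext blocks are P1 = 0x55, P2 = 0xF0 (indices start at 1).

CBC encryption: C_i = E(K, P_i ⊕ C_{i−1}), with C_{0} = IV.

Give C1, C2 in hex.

C1 = 0xC7, C2 = 0xB0

C1: P1 ⊕ 0xD9 = 0x8C; E(K, 0x8C) = 0xC7.
C2: P2 ⊕ 0xC7 = 0x37; E(K, 0x37) = 0xB0.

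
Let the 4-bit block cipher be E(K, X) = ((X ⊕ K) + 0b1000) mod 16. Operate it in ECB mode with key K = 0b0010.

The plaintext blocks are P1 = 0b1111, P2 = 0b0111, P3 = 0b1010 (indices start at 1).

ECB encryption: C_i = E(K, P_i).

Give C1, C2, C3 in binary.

C1: E(K, 0b1111) = 0b0101.
C2: E(K, 0b0111) = 0b1101.
C3: E(K, 0b1010) = 0b0000.

C1 = 0b0101, C2 = 0b1101, C3 = 0b0000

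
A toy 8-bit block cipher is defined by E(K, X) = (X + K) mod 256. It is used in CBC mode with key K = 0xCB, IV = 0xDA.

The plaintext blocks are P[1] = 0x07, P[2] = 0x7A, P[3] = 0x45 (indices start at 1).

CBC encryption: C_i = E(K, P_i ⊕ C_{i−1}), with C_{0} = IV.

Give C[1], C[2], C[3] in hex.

C[1]: P[1] ⊕ 0xDA = 0xDD; E(K, 0xDD) = 0xA8.
C[2]: P[2] ⊕ 0xA8 = 0xD2; E(K, 0xD2) = 0x9D.
C[3]: P[3] ⊕ 0x9D = 0xD8; E(K, 0xD8) = 0xA3.

C[1] = 0xA8, C[2] = 0x9D, C[3] = 0xA3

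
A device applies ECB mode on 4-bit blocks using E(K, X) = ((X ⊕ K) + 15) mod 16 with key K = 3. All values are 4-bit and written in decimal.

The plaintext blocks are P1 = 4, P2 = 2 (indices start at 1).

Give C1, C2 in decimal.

ECB encryption: C_i = E(K, P_i).
C1: E(K, 4) = 6.
C2: E(K, 2) = 0.

C1 = 6, C2 = 0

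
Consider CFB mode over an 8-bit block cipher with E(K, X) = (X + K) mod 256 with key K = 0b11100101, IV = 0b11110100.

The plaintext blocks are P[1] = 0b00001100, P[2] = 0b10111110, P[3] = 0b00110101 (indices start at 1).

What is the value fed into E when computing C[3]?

0b00000100

CFB encryption: C_i = P_i ⊕ E(K, C_{i−1}), with C_{0} = IV.
C[1]: E(K, 0b11110100) = 0b11011001; 0b00001100 ⊕ 0b11011001 = 0b11010101.
C[2]: E(K, 0b11010101) = 0b10111010; 0b10111110 ⊕ 0b10111010 = 0b00000100.
C[3]: E(K, 0b00000100) = 0b11101001; 0b00110101 ⊕ 0b11101001 = 0b11011100.
So the input to E for block [3] is 0b00000100.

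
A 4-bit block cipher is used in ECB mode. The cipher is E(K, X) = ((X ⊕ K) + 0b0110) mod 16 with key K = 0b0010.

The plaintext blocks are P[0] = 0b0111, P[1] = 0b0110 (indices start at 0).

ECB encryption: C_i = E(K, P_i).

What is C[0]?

C[0]: E(K, 0b0111) = 0b1011.

C[0] = 0b1011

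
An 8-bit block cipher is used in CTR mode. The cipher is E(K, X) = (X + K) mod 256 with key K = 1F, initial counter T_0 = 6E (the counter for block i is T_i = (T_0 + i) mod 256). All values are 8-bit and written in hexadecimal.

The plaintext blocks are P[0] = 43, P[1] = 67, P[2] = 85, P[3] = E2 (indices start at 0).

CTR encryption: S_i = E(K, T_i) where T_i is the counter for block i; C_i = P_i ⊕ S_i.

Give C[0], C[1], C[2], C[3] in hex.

C[0] = CE, C[1] = E9, C[2] = 0A, C[3] = 72

C[0]: T = 6E, S = E(K, T) = 8D; 43 ⊕ 8D = CE.
C[1]: T = 6F, S = E(K, T) = 8E; 67 ⊕ 8E = E9.
C[2]: T = 70, S = E(K, T) = 8F; 85 ⊕ 8F = 0A.
C[3]: T = 71, S = E(K, T) = 90; E2 ⊕ 90 = 72.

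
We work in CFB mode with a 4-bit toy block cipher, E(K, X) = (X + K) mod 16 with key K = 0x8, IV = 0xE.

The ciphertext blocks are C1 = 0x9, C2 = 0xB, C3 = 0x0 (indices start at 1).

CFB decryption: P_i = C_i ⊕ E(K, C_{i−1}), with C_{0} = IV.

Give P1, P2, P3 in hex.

P1: E(K, 0xE) = 0x6; 0x9 ⊕ 0x6 = 0xF.
P2: E(K, 0x9) = 0x1; 0xB ⊕ 0x1 = 0xA.
P3: E(K, 0xB) = 0x3; 0x0 ⊕ 0x3 = 0x3.

P1 = 0xF, P2 = 0xA, P3 = 0x3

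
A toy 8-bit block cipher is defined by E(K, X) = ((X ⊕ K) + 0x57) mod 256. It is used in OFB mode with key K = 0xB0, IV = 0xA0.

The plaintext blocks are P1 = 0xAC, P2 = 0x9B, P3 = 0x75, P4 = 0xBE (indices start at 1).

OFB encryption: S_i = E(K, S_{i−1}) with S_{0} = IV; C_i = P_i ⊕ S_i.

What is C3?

C1: S = E(K, 0xA0) = 0x67; 0xAC ⊕ 0x67 = 0xCB.
C2: S = E(K, 0x67) = 0x2E; 0x9B ⊕ 0x2E = 0xB5.
C3: S = E(K, 0x2E) = 0xF5; 0x75 ⊕ 0xF5 = 0x80.

C3 = 0x80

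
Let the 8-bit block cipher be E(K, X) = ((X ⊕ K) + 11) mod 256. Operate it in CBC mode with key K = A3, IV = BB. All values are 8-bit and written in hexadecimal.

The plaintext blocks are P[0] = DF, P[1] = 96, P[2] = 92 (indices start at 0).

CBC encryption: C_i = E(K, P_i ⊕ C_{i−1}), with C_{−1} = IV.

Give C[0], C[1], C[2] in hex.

C[0] = D8, C[1] = FE, C[2] = E0

C[0]: P[0] ⊕ BB = 64; E(K, 64) = D8.
C[1]: P[1] ⊕ D8 = 4E; E(K, 4E) = FE.
C[2]: P[2] ⊕ FE = 6C; E(K, 6C) = E0.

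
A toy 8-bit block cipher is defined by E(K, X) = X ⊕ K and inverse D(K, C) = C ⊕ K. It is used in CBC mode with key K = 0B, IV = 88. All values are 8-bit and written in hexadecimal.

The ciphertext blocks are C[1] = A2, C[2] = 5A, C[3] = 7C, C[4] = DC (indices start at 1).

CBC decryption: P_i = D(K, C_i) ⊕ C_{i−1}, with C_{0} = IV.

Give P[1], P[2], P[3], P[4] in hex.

P[1] = 21, P[2] = F3, P[3] = 2D, P[4] = AB

P[1]: D(K, A2) = A9; A9 ⊕ 88 = 21.
P[2]: D(K, 5A) = 51; 51 ⊕ A2 = F3.
P[3]: D(K, 7C) = 77; 77 ⊕ 5A = 2D.
P[4]: D(K, DC) = D7; D7 ⊕ 7C = AB.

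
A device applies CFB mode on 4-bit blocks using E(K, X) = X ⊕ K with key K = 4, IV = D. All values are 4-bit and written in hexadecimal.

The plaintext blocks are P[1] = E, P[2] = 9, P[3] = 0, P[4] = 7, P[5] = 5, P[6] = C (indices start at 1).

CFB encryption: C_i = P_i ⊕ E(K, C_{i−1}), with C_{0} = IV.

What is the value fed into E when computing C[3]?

C[1]: E(K, D) = 9; E ⊕ 9 = 7.
C[2]: E(K, 7) = 3; 9 ⊕ 3 = A.
C[3]: E(K, A) = E; 0 ⊕ E = E.
So the input to E for block [3] is A.

A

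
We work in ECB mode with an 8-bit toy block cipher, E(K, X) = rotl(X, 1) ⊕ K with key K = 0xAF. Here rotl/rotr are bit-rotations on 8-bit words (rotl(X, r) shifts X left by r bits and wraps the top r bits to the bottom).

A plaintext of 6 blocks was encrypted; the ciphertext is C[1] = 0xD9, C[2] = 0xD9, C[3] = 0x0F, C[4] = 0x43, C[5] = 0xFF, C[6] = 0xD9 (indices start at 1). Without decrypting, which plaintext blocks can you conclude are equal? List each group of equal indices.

P[1] = P[2] = P[6]

ECB encrypts each block independently with the same key, so equal ciphertext blocks imply equal plaintext blocks.
C[1] = C[2] = C[6] = 0xD9, so P[1] = P[2] = P[6].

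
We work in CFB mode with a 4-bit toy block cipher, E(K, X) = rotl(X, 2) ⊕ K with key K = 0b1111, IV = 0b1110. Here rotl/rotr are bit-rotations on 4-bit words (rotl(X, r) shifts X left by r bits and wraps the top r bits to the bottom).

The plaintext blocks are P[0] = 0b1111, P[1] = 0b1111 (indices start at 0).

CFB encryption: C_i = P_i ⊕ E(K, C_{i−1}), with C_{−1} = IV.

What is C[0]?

C[0] = 0b1011

C[0]: E(K, 0b1110) = 0b0100; 0b1111 ⊕ 0b0100 = 0b1011.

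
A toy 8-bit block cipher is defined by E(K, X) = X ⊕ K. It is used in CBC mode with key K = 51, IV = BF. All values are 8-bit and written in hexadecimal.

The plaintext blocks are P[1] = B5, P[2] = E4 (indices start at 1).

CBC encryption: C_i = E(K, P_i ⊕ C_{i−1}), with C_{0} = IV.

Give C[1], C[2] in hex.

C[1]: P[1] ⊕ BF = 0A; E(K, 0A) = 5B.
C[2]: P[2] ⊕ 5B = BF; E(K, BF) = EE.

C[1] = 5B, C[2] = EE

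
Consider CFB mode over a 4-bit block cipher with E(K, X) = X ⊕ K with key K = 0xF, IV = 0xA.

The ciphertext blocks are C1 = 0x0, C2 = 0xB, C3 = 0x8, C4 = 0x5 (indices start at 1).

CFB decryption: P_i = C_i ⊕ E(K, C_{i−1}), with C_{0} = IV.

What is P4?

P4 = 0x2

P4: E(K, 0x8) = 0x7; 0x5 ⊕ 0x7 = 0x2.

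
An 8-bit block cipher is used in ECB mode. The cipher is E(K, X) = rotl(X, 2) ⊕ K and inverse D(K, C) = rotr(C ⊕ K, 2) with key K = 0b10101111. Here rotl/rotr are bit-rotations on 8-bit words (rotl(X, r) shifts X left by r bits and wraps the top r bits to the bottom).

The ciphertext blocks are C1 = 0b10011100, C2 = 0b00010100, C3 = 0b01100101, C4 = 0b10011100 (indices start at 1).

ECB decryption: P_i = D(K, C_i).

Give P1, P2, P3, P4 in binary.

P1 = 0b11001100, P2 = 0b11101110, P3 = 0b10110010, P4 = 0b11001100

P1: D(K, 0b10011100) = 0b11001100.
P2: D(K, 0b00010100) = 0b11101110.
P3: D(K, 0b01100101) = 0b10110010.
P4: D(K, 0b10011100) = 0b11001100.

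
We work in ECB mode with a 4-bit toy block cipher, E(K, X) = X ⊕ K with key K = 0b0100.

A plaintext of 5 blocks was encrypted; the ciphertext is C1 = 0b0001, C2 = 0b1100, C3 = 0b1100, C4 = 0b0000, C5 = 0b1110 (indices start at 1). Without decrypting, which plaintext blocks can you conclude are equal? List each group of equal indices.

P2 = P3

ECB encrypts each block independently with the same key, so equal ciphertext blocks imply equal plaintext blocks.
C2 = C3 = 0b1100, so P2 = P3.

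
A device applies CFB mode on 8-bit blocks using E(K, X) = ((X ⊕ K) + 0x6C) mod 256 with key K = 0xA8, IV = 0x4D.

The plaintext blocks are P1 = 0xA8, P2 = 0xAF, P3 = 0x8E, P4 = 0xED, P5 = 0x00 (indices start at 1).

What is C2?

C2 = 0x12

CFB encryption: C_i = P_i ⊕ E(K, C_{i−1}), with C_{0} = IV.
C1: E(K, 0x4D) = 0x51; 0xA8 ⊕ 0x51 = 0xF9.
C2: E(K, 0xF9) = 0xBD; 0xAF ⊕ 0xBD = 0x12.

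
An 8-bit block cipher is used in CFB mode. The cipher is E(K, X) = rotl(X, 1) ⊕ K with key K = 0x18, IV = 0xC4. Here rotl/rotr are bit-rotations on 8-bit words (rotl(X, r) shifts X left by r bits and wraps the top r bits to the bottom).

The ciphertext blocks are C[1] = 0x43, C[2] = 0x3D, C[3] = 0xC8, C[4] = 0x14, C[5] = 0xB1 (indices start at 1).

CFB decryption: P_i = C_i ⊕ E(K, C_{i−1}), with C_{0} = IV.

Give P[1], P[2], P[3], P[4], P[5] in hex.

P[1] = 0xD2, P[2] = 0xA3, P[3] = 0xAA, P[4] = 0x9D, P[5] = 0x81

P[1]: E(K, 0xC4) = 0x91; 0x43 ⊕ 0x91 = 0xD2.
P[2]: E(K, 0x43) = 0x9E; 0x3D ⊕ 0x9E = 0xA3.
P[3]: E(K, 0x3D) = 0x62; 0xC8 ⊕ 0x62 = 0xAA.
P[4]: E(K, 0xC8) = 0x89; 0x14 ⊕ 0x89 = 0x9D.
P[5]: E(K, 0x14) = 0x30; 0xB1 ⊕ 0x30 = 0x81.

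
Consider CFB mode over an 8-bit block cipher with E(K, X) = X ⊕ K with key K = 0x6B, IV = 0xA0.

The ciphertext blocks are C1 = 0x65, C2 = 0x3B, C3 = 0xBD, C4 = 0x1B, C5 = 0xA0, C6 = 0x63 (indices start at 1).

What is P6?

CFB decryption: P_i = C_i ⊕ E(K, C_{i−1}), with C_{0} = IV.
P6: E(K, 0xA0) = 0xCB; 0x63 ⊕ 0xCB = 0xA8.

P6 = 0xA8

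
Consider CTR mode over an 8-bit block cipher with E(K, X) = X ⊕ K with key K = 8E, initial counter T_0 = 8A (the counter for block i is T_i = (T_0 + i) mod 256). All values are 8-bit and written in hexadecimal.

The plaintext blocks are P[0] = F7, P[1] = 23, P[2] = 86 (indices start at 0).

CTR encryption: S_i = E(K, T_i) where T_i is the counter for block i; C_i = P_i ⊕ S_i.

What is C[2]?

C[2] = 84

C[0]: T = 8A, S = E(K, T) = 04; F7 ⊕ 04 = F3.
C[1]: T = 8B, S = E(K, T) = 05; 23 ⊕ 05 = 26.
C[2]: T = 8C, S = E(K, T) = 02; 86 ⊕ 02 = 84.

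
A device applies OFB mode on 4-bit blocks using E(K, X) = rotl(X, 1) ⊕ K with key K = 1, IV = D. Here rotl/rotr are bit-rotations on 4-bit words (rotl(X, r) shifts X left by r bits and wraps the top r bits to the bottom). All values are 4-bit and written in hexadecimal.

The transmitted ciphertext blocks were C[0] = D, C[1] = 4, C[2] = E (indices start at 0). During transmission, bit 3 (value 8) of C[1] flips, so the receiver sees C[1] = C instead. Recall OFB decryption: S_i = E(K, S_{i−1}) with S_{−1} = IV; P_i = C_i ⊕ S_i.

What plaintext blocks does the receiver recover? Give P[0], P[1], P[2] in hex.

P[0] = 7, P[1] = 8, P[2] = 7

Only C[1] changed, to C. In OFB, a change in C_i flips the same bit in P_i only; the keystream is unaffected. Decrypting the received ciphertext:
P[0]: S = E(K, D) = A; D ⊕ A = 7.
P[1]: S = E(K, A) = 4; C ⊕ 4 = 8.
P[2]: S = E(K, 4) = 9; E ⊕ 9 = 7.
Blocks that differ from the original plaintext: P[1].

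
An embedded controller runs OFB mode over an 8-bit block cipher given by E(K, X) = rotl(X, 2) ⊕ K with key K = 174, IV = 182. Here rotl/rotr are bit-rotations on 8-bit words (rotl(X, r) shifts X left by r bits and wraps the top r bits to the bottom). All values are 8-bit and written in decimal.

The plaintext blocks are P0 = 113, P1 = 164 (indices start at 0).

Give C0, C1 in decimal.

C0 = 5, C1 = 219

OFB encryption: S_i = E(K, S_{i−1}) with S_{−1} = IV; C_i = P_i ⊕ S_i.
C0: S = E(K, 182) = 116; 113 ⊕ 116 = 5.
C1: S = E(K, 116) = 127; 164 ⊕ 127 = 219.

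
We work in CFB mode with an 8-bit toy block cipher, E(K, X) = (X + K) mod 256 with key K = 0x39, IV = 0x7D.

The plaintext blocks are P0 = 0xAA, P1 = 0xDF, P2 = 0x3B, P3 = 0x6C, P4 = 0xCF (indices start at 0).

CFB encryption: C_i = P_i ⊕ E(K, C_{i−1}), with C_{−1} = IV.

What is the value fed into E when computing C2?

0x8A

C0: E(K, 0x7D) = 0xB6; 0xAA ⊕ 0xB6 = 0x1C.
C1: E(K, 0x1C) = 0x55; 0xDF ⊕ 0x55 = 0x8A.
C2: E(K, 0x8A) = 0xC3; 0x3B ⊕ 0xC3 = 0xF8.
So the input to E for block 2 is 0x8A.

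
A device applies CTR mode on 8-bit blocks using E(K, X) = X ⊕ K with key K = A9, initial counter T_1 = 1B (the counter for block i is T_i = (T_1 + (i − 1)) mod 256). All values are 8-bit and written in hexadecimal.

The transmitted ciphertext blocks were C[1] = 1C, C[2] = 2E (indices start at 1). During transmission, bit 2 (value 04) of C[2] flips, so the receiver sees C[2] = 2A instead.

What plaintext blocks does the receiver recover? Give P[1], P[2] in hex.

P[1] = AE, P[2] = 9F

CTR decryption: S_i = E(K, T_i) where T_i is the counter for block i; P_i = C_i ⊕ S_i.
Only C[2] changed, to 2A. In CTR, a change in C_i flips the same bit in P_i only; the keystream is unaffected. Decrypting the received ciphertext:
P[1]: T = 1B, S = E(K, T) = B2; 1C ⊕ B2 = AE.
P[2]: T = 1C, S = E(K, T) = B5; 2A ⊕ B5 = 9F.
Blocks that differ from the original plaintext: P[2].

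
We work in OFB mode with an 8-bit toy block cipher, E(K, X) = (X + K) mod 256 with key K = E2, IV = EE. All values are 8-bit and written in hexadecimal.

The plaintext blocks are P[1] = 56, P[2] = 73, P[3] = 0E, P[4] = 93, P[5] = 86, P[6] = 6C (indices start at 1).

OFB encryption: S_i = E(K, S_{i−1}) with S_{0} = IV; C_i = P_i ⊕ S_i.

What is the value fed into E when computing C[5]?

76

C[1]: S = E(K, EE) = D0; 56 ⊕ D0 = 86.
C[2]: S = E(K, D0) = B2; 73 ⊕ B2 = C1.
C[3]: S = E(K, B2) = 94; 0E ⊕ 94 = 9A.
C[4]: S = E(K, 94) = 76; 93 ⊕ 76 = E5.
C[5]: S = E(K, 76) = 58; 86 ⊕ 58 = DE.
So the input to E for block [5] is 76.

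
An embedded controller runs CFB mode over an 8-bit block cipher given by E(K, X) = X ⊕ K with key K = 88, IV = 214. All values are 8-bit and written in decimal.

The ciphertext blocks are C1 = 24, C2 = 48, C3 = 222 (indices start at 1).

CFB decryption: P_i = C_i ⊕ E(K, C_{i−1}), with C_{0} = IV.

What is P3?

P3: E(K, 48) = 104; 222 ⊕ 104 = 182.

P3 = 182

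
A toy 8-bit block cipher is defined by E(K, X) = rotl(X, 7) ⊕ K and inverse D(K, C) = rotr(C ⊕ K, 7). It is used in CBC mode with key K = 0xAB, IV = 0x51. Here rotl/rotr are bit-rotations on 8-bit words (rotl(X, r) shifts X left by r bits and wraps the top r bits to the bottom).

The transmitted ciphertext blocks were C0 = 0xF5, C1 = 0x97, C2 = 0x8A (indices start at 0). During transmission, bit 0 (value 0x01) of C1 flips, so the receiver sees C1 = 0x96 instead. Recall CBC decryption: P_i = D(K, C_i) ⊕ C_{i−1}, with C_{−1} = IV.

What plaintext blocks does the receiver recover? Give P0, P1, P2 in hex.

Only C1 changed, to 0x96. In CBC, a change in C_i garbles P_i and flips the same bit in P_{i+1}. Decrypting the received ciphertext:
P0: D(K, 0xF5) = 0xBC; 0xBC ⊕ 0x51 = 0xED.
P1: D(K, 0x96) = 0x7A; 0x7A ⊕ 0xF5 = 0x8F.
P2: D(K, 0x8A) = 0x42; 0x42 ⊕ 0x96 = 0xD4.
Blocks that differ from the original plaintext: P1, P2.

P0 = 0xED, P1 = 0x8F, P2 = 0xD4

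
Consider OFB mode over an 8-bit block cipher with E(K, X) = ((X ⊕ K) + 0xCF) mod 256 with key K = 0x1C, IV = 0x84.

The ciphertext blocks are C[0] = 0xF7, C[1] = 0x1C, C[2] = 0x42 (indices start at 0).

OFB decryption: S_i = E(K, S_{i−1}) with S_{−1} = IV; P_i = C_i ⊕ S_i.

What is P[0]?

P[0]: S = E(K, 0x84) = 0x67; 0xF7 ⊕ 0x67 = 0x90.

P[0] = 0x90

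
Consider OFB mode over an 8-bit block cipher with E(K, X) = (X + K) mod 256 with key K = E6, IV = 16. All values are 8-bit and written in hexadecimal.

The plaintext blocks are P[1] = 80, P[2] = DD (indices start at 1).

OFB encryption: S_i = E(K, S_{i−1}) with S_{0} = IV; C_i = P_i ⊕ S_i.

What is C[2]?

C[1]: S = E(K, 16) = FC; 80 ⊕ FC = 7C.
C[2]: S = E(K, FC) = E2; DD ⊕ E2 = 3F.

C[2] = 3F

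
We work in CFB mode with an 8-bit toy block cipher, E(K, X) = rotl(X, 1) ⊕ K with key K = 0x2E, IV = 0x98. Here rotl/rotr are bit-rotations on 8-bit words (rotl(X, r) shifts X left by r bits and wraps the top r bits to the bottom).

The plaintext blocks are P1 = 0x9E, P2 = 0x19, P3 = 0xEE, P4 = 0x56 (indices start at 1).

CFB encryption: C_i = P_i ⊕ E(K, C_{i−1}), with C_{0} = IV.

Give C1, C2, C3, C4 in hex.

C1 = 0x81, C2 = 0x34, C3 = 0xA8, C4 = 0x29

C1: E(K, 0x98) = 0x1F; 0x9E ⊕ 0x1F = 0x81.
C2: E(K, 0x81) = 0x2D; 0x19 ⊕ 0x2D = 0x34.
C3: E(K, 0x34) = 0x46; 0xEE ⊕ 0x46 = 0xA8.
C4: E(K, 0xA8) = 0x7F; 0x56 ⊕ 0x7F = 0x29.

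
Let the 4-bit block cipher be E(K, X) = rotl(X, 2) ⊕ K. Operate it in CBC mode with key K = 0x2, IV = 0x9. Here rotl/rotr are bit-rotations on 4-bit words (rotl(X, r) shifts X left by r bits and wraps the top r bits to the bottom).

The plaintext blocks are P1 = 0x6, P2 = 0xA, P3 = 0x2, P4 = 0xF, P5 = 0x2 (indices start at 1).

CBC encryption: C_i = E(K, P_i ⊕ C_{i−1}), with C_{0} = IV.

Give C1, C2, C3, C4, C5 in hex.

C1 = 0xD, C2 = 0xF, C3 = 0x5, C4 = 0x8, C5 = 0x8

C1: P1 ⊕ 0x9 = 0xF; E(K, 0xF) = 0xD.
C2: P2 ⊕ 0xD = 0x7; E(K, 0x7) = 0xF.
C3: P3 ⊕ 0xF = 0xD; E(K, 0xD) = 0x5.
C4: P4 ⊕ 0x5 = 0xA; E(K, 0xA) = 0x8.
C5: P5 ⊕ 0x8 = 0xA; E(K, 0xA) = 0x8.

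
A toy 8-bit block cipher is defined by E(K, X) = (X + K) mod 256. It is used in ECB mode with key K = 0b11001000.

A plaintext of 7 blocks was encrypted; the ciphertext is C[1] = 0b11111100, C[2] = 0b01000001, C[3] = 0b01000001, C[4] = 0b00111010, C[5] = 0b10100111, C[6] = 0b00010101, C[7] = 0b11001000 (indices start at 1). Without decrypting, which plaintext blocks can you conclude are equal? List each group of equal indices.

ECB encrypts each block independently with the same key, so equal ciphertext blocks imply equal plaintext blocks.
C[2] = C[3] = 0b01000001, so P[2] = P[3].

P[2] = P[3]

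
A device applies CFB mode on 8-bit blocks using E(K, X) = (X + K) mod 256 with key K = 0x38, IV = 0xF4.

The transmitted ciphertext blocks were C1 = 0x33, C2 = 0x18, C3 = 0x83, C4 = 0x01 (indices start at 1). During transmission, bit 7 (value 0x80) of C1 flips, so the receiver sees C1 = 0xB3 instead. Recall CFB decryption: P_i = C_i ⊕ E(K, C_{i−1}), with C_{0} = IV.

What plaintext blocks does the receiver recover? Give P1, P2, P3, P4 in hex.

P1 = 0x9F, P2 = 0xF3, P3 = 0xD3, P4 = 0xBA

Only C1 changed, to 0xB3. In CFB, a change in C_i flips the same bit in P_i and garbles P_{i+1}. Decrypting the received ciphertext:
P1: E(K, 0xF4) = 0x2C; 0xB3 ⊕ 0x2C = 0x9F.
P2: E(K, 0xB3) = 0xEB; 0x18 ⊕ 0xEB = 0xF3.
P3: E(K, 0x18) = 0x50; 0x83 ⊕ 0x50 = 0xD3.
P4: E(K, 0x83) = 0xBB; 0x01 ⊕ 0xBB = 0xBA.
Blocks that differ from the original plaintext: P1, P2.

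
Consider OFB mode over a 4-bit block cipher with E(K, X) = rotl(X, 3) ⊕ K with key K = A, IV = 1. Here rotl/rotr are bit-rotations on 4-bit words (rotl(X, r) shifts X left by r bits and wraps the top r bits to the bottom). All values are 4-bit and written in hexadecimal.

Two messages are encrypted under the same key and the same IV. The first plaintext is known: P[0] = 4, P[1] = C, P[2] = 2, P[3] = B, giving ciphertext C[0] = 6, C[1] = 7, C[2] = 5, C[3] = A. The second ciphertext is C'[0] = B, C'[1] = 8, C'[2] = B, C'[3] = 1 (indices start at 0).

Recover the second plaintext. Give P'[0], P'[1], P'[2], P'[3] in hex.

P'[0] = 9, P'[1] = 3, P'[2] = C, P'[3] = 0

In OFB with a reused IV, both messages share the same keystream S_i, so C_i ⊕ C'_i = P_i ⊕ P'_i and thus P'_i = P_i ⊕ C_i ⊕ C'_i.
P'[0]: 4 ⊕ 6 ⊕ B = 9.
P'[1]: C ⊕ 7 ⊕ 8 = 3.
P'[2]: 2 ⊕ 5 ⊕ B = C.
P'[3]: B ⊕ A ⊕ 1 = 0.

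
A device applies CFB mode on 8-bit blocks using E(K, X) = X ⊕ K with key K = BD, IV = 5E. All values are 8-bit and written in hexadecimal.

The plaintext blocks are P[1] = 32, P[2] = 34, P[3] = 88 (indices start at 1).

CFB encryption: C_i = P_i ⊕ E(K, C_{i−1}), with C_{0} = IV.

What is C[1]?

C[1] = D1

C[1]: E(K, 5E) = E3; 32 ⊕ E3 = D1.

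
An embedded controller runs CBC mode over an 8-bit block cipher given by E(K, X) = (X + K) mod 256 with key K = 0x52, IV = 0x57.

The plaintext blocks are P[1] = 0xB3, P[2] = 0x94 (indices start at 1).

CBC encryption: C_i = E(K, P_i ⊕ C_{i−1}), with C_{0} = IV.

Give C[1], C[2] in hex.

C[1]: P[1] ⊕ 0x57 = 0xE4; E(K, 0xE4) = 0x36.
C[2]: P[2] ⊕ 0x36 = 0xA2; E(K, 0xA2) = 0xF4.

C[1] = 0x36, C[2] = 0xF4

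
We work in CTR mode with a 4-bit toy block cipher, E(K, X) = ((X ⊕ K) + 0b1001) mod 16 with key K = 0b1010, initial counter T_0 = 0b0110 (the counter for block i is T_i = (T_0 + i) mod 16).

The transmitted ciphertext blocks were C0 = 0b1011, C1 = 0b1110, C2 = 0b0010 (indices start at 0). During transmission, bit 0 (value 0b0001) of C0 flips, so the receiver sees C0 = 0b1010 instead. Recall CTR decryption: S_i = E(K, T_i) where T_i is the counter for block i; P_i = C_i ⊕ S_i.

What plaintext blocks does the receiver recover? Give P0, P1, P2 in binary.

P0 = 0b1111, P1 = 0b1000, P2 = 0b1001

Only C0 changed, to 0b1010. In CTR, a change in C_i flips the same bit in P_i only; the keystream is unaffected. Decrypting the received ciphertext:
P0: T = 0b0110, S = E(K, T) = 0b0101; 0b1010 ⊕ 0b0101 = 0b1111.
P1: T = 0b0111, S = E(K, T) = 0b0110; 0b1110 ⊕ 0b0110 = 0b1000.
P2: T = 0b1000, S = E(K, T) = 0b1011; 0b0010 ⊕ 0b1011 = 0b1001.
Blocks that differ from the original plaintext: P0.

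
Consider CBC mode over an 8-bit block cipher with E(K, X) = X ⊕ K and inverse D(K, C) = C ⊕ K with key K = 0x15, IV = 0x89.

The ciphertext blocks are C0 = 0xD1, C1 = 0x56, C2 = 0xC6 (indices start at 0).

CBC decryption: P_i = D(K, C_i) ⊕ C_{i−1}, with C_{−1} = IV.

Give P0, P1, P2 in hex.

P0 = 0x4D, P1 = 0x92, P2 = 0x85

P0: D(K, 0xD1) = 0xC4; 0xC4 ⊕ 0x89 = 0x4D.
P1: D(K, 0x56) = 0x43; 0x43 ⊕ 0xD1 = 0x92.
P2: D(K, 0xC6) = 0xD3; 0xD3 ⊕ 0x56 = 0x85.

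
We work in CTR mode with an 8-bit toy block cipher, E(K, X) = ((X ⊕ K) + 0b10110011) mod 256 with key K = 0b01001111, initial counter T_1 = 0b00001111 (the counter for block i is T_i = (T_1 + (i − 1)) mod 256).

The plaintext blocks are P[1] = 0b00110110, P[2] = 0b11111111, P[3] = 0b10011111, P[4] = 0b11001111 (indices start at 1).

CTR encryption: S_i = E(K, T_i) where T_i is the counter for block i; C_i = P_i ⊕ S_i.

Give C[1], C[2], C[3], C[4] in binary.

C[1]: T = 0b00001111, S = E(K, T) = 0b11110011; 0b00110110 ⊕ 0b11110011 = 0b11000101.
C[2]: T = 0b00010000, S = E(K, T) = 0b00010010; 0b11111111 ⊕ 0b00010010 = 0b11101101.
C[3]: T = 0b00010001, S = E(K, T) = 0b00010001; 0b10011111 ⊕ 0b00010001 = 0b10001110.
C[4]: T = 0b00010010, S = E(K, T) = 0b00010000; 0b11001111 ⊕ 0b00010000 = 0b11011111.

C[1] = 0b11000101, C[2] = 0b11101101, C[3] = 0b10001110, C[4] = 0b11011111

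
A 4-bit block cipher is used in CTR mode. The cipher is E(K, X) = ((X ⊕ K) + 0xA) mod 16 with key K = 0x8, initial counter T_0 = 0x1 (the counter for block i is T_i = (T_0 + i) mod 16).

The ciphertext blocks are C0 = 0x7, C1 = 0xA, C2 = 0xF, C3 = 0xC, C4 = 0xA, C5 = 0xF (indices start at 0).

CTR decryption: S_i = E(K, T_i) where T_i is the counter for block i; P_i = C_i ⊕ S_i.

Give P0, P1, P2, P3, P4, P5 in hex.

P0: T = 0x1, S = E(K, T) = 0x3; 0x7 ⊕ 0x3 = 0x4.
P1: T = 0x2, S = E(K, T) = 0x4; 0xA ⊕ 0x4 = 0xE.
P2: T = 0x3, S = E(K, T) = 0x5; 0xF ⊕ 0x5 = 0xA.
P3: T = 0x4, S = E(K, T) = 0x6; 0xC ⊕ 0x6 = 0xA.
P4: T = 0x5, S = E(K, T) = 0x7; 0xA ⊕ 0x7 = 0xD.
P5: T = 0x6, S = E(K, T) = 0x8; 0xF ⊕ 0x8 = 0x7.

P0 = 0x4, P1 = 0xE, P2 = 0xA, P3 = 0xA, P4 = 0xD, P5 = 0x7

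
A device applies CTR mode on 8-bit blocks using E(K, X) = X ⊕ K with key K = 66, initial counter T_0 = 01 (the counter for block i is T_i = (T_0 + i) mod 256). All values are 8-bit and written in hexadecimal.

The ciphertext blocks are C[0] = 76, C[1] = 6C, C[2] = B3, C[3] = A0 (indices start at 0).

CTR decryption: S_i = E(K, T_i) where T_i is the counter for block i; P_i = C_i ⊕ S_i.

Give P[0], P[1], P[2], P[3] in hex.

P[0] = 11, P[1] = 08, P[2] = D6, P[3] = C2

P[0]: T = 01, S = E(K, T) = 67; 76 ⊕ 67 = 11.
P[1]: T = 02, S = E(K, T) = 64; 6C ⊕ 64 = 08.
P[2]: T = 03, S = E(K, T) = 65; B3 ⊕ 65 = D6.
P[3]: T = 04, S = E(K, T) = 62; A0 ⊕ 62 = C2.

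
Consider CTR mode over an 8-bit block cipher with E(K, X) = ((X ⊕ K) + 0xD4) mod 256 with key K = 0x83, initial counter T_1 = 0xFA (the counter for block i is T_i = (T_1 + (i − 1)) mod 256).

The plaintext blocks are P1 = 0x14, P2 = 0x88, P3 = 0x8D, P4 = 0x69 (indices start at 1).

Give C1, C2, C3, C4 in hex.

CTR encryption: S_i = E(K, T_i) where T_i is the counter for block i; C_i = P_i ⊕ S_i.
C1: T = 0xFA, S = E(K, T) = 0x4D; 0x14 ⊕ 0x4D = 0x59.
C2: T = 0xFB, S = E(K, T) = 0x4C; 0x88 ⊕ 0x4C = 0xC4.
C3: T = 0xFC, S = E(K, T) = 0x53; 0x8D ⊕ 0x53 = 0xDE.
C4: T = 0xFD, S = E(K, T) = 0x52; 0x69 ⊕ 0x52 = 0x3B.

C1 = 0x59, C2 = 0xC4, C3 = 0xDE, C4 = 0x3B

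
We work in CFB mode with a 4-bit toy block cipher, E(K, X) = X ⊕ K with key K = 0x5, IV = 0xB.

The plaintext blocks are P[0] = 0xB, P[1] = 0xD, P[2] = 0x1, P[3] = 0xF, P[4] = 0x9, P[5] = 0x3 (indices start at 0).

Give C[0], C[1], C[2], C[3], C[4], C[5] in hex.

C[0] = 0x5, C[1] = 0xD, C[2] = 0x9, C[3] = 0x3, C[4] = 0xF, C[5] = 0x9

CFB encryption: C_i = P_i ⊕ E(K, C_{i−1}), with C_{−1} = IV.
C[0]: E(K, 0xB) = 0xE; 0xB ⊕ 0xE = 0x5.
C[1]: E(K, 0x5) = 0x0; 0xD ⊕ 0x0 = 0xD.
C[2]: E(K, 0xD) = 0x8; 0x1 ⊕ 0x8 = 0x9.
C[3]: E(K, 0x9) = 0xC; 0xF ⊕ 0xC = 0x3.
C[4]: E(K, 0x3) = 0x6; 0x9 ⊕ 0x6 = 0xF.
C[5]: E(K, 0xF) = 0xA; 0x3 ⊕ 0xA = 0x9.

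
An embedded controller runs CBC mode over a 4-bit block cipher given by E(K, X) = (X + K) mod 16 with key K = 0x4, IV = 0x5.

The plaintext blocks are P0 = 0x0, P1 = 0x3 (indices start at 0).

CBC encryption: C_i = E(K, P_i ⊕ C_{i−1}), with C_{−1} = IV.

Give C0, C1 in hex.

C0 = 0x9, C1 = 0xE

C0: P0 ⊕ 0x5 = 0x5; E(K, 0x5) = 0x9.
C1: P1 ⊕ 0x9 = 0xA; E(K, 0xA) = 0xE.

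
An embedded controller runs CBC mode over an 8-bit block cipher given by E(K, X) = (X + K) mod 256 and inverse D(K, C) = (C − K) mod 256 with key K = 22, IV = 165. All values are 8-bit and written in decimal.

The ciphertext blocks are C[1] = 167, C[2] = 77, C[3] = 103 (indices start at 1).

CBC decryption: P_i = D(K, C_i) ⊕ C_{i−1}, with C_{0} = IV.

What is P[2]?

P[2] = 144

P[2]: D(K, 77) = 55; 55 ⊕ 167 = 144.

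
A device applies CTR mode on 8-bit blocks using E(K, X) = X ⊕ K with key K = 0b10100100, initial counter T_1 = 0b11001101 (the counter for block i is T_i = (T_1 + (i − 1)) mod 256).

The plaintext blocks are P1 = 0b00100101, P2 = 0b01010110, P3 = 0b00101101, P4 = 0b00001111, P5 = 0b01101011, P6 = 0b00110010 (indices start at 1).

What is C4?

C4 = 0b01111011

CTR encryption: S_i = E(K, T_i) where T_i is the counter for block i; C_i = P_i ⊕ S_i.
C1: T = 0b11001101, S = E(K, T) = 0b01101001; 0b00100101 ⊕ 0b01101001 = 0b01001100.
C2: T = 0b11001110, S = E(K, T) = 0b01101010; 0b01010110 ⊕ 0b01101010 = 0b00111100.
C3: T = 0b11001111, S = E(K, T) = 0b01101011; 0b00101101 ⊕ 0b01101011 = 0b01000110.
C4: T = 0b11010000, S = E(K, T) = 0b01110100; 0b00001111 ⊕ 0b01110100 = 0b01111011.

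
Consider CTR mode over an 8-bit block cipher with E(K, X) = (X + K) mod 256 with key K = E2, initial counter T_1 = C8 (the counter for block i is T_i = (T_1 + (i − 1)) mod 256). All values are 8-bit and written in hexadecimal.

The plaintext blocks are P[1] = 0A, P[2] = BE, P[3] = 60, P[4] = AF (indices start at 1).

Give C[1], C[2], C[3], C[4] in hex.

CTR encryption: S_i = E(K, T_i) where T_i is the counter for block i; C_i = P_i ⊕ S_i.
C[1]: T = C8, S = E(K, T) = AA; 0A ⊕ AA = A0.
C[2]: T = C9, S = E(K, T) = AB; BE ⊕ AB = 15.
C[3]: T = CA, S = E(K, T) = AC; 60 ⊕ AC = CC.
C[4]: T = CB, S = E(K, T) = AD; AF ⊕ AD = 02.

C[1] = A0, C[2] = 15, C[3] = CC, C[4] = 02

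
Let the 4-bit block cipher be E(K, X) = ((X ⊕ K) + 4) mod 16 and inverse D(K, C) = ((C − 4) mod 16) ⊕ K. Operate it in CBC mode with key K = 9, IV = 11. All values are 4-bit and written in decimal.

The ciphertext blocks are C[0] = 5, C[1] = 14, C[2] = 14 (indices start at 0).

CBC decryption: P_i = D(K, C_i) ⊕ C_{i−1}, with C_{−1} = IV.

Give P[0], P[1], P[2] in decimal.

P[0] = 3, P[1] = 6, P[2] = 13

P[0]: D(K, 5) = 8; 8 ⊕ 11 = 3.
P[1]: D(K, 14) = 3; 3 ⊕ 5 = 6.
P[2]: D(K, 14) = 3; 3 ⊕ 14 = 13.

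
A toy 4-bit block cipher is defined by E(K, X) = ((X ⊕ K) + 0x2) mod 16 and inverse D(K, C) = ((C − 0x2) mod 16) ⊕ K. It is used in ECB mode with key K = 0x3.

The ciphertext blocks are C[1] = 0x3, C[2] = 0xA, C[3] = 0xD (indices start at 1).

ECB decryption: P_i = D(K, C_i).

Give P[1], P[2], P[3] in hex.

P[1]: D(K, 0x3) = 0x2.
P[2]: D(K, 0xA) = 0xB.
P[3]: D(K, 0xD) = 0x8.

P[1] = 0x2, P[2] = 0xB, P[3] = 0x8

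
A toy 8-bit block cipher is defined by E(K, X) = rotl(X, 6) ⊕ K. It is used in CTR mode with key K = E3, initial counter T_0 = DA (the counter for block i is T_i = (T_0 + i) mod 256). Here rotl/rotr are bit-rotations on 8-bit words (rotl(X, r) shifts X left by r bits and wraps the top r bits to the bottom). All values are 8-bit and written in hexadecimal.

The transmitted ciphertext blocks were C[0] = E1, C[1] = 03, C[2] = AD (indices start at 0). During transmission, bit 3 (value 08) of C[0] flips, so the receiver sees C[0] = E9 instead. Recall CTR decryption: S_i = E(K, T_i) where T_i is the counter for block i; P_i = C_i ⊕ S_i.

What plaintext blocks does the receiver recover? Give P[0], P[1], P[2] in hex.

P[0] = BC, P[1] = 16, P[2] = 79

Only C[0] changed, to E9. In CTR, a change in C_i flips the same bit in P_i only; the keystream is unaffected. Decrypting the received ciphertext:
P[0]: T = DA, S = E(K, T) = 55; E9 ⊕ 55 = BC.
P[1]: T = DB, S = E(K, T) = 15; 03 ⊕ 15 = 16.
P[2]: T = DC, S = E(K, T) = D4; AD ⊕ D4 = 79.
Blocks that differ from the original plaintext: P[0].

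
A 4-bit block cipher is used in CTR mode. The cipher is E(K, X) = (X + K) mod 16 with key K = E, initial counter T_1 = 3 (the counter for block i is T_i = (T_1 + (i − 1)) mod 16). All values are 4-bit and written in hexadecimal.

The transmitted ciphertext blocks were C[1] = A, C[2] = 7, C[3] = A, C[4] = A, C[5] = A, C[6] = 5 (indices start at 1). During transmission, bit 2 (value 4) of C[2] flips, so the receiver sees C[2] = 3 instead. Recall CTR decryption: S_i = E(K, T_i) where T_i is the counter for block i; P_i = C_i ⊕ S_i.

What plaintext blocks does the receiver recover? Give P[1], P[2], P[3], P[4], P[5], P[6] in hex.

Only C[2] changed, to 3. In CTR, a change in C_i flips the same bit in P_i only; the keystream is unaffected. Decrypting the received ciphertext:
P[1]: T = 3, S = E(K, T) = 1; A ⊕ 1 = B.
P[2]: T = 4, S = E(K, T) = 2; 3 ⊕ 2 = 1.
P[3]: T = 5, S = E(K, T) = 3; A ⊕ 3 = 9.
P[4]: T = 6, S = E(K, T) = 4; A ⊕ 4 = E.
P[5]: T = 7, S = E(K, T) = 5; A ⊕ 5 = F.
P[6]: T = 8, S = E(K, T) = 6; 5 ⊕ 6 = 3.
Blocks that differ from the original plaintext: P[2].

P[1] = B, P[2] = 1, P[3] = 9, P[4] = E, P[5] = F, P[6] = 3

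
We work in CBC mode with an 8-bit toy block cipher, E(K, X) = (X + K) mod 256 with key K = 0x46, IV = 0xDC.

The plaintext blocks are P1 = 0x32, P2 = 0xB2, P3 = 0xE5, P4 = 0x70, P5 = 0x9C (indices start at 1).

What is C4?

CBC encryption: C_i = E(K, P_i ⊕ C_{i−1}), with C_{0} = IV.
C1: P1 ⊕ 0xDC = 0xEE; E(K, 0xEE) = 0x34.
C2: P2 ⊕ 0x34 = 0x86; E(K, 0x86) = 0xCC.
C3: P3 ⊕ 0xCC = 0x29; E(K, 0x29) = 0x6F.
C4: P4 ⊕ 0x6F = 0x1F; E(K, 0x1F) = 0x65.

C4 = 0x65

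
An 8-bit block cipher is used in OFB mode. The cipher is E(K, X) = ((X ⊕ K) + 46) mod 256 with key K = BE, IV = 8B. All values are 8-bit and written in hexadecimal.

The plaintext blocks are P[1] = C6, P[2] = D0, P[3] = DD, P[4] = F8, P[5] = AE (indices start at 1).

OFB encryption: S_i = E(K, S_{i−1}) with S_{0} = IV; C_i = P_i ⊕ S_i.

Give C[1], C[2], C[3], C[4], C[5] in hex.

C[1]: S = E(K, 8B) = 7B; C6 ⊕ 7B = BD.
C[2]: S = E(K, 7B) = 0B; D0 ⊕ 0B = DB.
C[3]: S = E(K, 0B) = FB; DD ⊕ FB = 26.
C[4]: S = E(K, FB) = 8B; F8 ⊕ 8B = 73.
C[5]: S = E(K, 8B) = 7B; AE ⊕ 7B = D5.

C[1] = BD, C[2] = DB, C[3] = 26, C[4] = 73, C[5] = D5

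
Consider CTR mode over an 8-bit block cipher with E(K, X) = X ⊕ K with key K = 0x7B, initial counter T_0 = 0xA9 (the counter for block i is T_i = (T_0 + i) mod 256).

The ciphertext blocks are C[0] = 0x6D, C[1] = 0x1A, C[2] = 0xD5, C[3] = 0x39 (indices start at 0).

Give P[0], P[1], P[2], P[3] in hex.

CTR decryption: S_i = E(K, T_i) where T_i is the counter for block i; P_i = C_i ⊕ S_i.
P[0]: T = 0xA9, S = E(K, T) = 0xD2; 0x6D ⊕ 0xD2 = 0xBF.
P[1]: T = 0xAA, S = E(K, T) = 0xD1; 0x1A ⊕ 0xD1 = 0xCB.
P[2]: T = 0xAB, S = E(K, T) = 0xD0; 0xD5 ⊕ 0xD0 = 0x05.
P[3]: T = 0xAC, S = E(K, T) = 0xD7; 0x39 ⊕ 0xD7 = 0xEE.

P[0] = 0xBF, P[1] = 0xCB, P[2] = 0x05, P[3] = 0xEE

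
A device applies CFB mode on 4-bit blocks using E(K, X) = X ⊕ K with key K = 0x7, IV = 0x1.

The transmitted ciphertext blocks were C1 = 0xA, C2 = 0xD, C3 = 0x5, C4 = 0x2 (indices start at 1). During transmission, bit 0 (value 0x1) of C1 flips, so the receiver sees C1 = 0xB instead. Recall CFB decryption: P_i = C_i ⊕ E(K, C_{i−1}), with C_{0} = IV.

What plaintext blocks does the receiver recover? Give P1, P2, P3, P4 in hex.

Only C1 changed, to 0xB. In CFB, a change in C_i flips the same bit in P_i and garbles P_{i+1}. Decrypting the received ciphertext:
P1: E(K, 0x1) = 0x6; 0xB ⊕ 0x6 = 0xD.
P2: E(K, 0xB) = 0xC; 0xD ⊕ 0xC = 0x1.
P3: E(K, 0xD) = 0xA; 0x5 ⊕ 0xA = 0xF.
P4: E(K, 0x5) = 0x2; 0x2 ⊕ 0x2 = 0x0.
Blocks that differ from the original plaintext: P1, P2.

P1 = 0xD, P2 = 0x1, P3 = 0xF, P4 = 0x0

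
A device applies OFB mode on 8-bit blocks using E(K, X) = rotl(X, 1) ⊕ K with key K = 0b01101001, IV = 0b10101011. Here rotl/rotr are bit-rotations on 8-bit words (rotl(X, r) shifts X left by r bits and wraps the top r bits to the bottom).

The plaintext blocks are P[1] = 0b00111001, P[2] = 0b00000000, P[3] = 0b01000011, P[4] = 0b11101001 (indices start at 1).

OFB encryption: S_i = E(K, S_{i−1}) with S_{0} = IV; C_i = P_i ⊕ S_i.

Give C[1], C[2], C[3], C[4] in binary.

C[1]: S = E(K, 0b10101011) = 0b00111110; 0b00111001 ⊕ 0b00111110 = 0b00000111.
C[2]: S = E(K, 0b00111110) = 0b00010101; 0b00000000 ⊕ 0b00010101 = 0b00010101.
C[3]: S = E(K, 0b00010101) = 0b01000011; 0b01000011 ⊕ 0b01000011 = 0b00000000.
C[4]: S = E(K, 0b01000011) = 0b11101111; 0b11101001 ⊕ 0b11101111 = 0b00000110.

C[1] = 0b00000111, C[2] = 0b00010101, C[3] = 0b00000000, C[4] = 0b00000110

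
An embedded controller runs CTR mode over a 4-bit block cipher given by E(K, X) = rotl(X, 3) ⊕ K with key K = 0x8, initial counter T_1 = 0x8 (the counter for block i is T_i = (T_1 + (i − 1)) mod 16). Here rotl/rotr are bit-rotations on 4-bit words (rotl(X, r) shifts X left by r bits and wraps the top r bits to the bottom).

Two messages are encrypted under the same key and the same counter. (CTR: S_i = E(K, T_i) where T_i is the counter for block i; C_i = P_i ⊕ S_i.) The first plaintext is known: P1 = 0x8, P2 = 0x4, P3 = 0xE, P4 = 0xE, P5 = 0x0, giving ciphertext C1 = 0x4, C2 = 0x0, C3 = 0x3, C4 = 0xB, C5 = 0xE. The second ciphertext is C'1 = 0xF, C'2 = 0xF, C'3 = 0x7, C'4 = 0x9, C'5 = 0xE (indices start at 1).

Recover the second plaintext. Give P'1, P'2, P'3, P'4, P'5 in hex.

In CTR with a reused counter, both messages share the same keystream S_i, so C_i ⊕ C'_i = P_i ⊕ P'_i and thus P'_i = P_i ⊕ C_i ⊕ C'_i.
P'1: 0x8 ⊕ 0x4 ⊕ 0xF = 0x3.
P'2: 0x4 ⊕ 0x0 ⊕ 0xF = 0xB.
P'3: 0xE ⊕ 0x3 ⊕ 0x7 = 0xA.
P'4: 0xE ⊕ 0xB ⊕ 0x9 = 0xC.
P'5: 0x0 ⊕ 0xE ⊕ 0xE = 0x0.

P'1 = 0x3, P'2 = 0xB, P'3 = 0xA, P'4 = 0xC, P'5 = 0x0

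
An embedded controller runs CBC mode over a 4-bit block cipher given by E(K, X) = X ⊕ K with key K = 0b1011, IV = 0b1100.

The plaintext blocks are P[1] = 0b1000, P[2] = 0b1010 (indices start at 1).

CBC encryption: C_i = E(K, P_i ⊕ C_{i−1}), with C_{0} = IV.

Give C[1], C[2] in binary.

C[1] = 0b1111, C[2] = 0b1110

C[1]: P[1] ⊕ 0b1100 = 0b0100; E(K, 0b0100) = 0b1111.
C[2]: P[2] ⊕ 0b1111 = 0b0101; E(K, 0b0101) = 0b1110.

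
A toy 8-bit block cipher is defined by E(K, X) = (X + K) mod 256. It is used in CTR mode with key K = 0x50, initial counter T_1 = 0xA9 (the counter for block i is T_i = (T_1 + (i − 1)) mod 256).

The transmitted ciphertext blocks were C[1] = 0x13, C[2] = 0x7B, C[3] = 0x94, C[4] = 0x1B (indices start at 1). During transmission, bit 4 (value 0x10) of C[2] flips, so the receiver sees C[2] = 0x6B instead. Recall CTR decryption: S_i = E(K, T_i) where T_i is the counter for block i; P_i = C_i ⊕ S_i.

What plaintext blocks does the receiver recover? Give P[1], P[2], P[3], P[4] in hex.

P[1] = 0xEA, P[2] = 0x91, P[3] = 0x6F, P[4] = 0xE7

Only C[2] changed, to 0x6B. In CTR, a change in C_i flips the same bit in P_i only; the keystream is unaffected. Decrypting the received ciphertext:
P[1]: T = 0xA9, S = E(K, T) = 0xF9; 0x13 ⊕ 0xF9 = 0xEA.
P[2]: T = 0xAA, S = E(K, T) = 0xFA; 0x6B ⊕ 0xFA = 0x91.
P[3]: T = 0xAB, S = E(K, T) = 0xFB; 0x94 ⊕ 0xFB = 0x6F.
P[4]: T = 0xAC, S = E(K, T) = 0xFC; 0x1B ⊕ 0xFC = 0xE7.
Blocks that differ from the original plaintext: P[2].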